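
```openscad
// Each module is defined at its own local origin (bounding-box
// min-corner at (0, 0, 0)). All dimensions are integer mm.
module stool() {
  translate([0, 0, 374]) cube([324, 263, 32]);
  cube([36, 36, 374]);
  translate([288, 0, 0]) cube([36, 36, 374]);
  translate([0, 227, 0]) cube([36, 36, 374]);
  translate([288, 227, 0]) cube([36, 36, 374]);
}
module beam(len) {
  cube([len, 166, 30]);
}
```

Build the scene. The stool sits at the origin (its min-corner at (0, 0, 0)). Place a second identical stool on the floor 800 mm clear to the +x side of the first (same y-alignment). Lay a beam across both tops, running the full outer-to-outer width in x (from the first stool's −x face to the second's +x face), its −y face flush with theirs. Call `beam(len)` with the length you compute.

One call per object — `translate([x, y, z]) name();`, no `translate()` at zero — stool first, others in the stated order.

stool();
translate([1124, 0, 0]) stool();
translate([0, 0, 406]) beam(1448);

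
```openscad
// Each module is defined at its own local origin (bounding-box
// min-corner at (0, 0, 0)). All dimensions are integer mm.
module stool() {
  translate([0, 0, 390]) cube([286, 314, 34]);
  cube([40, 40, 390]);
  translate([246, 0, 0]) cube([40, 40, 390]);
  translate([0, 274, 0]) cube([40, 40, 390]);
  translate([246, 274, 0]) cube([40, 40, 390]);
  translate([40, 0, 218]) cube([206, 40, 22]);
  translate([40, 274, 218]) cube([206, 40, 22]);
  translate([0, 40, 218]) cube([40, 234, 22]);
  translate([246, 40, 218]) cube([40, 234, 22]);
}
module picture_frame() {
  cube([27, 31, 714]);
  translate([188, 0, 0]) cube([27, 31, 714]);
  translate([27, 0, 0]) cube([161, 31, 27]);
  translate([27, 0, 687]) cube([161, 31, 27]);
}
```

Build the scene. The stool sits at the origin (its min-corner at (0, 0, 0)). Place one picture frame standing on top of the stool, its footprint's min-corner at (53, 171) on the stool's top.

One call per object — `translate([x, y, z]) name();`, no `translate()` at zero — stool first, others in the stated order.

stool();
translate([53, 171, 424]) picture_frame();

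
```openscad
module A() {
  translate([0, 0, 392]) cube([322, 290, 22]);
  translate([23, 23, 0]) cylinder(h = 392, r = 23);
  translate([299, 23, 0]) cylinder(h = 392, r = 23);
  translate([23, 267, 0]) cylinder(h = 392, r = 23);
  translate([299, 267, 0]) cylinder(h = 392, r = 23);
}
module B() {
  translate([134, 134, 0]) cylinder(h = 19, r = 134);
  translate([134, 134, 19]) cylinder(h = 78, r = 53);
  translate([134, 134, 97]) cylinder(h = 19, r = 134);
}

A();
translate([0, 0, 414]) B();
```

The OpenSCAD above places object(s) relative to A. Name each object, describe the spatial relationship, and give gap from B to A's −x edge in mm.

The spool's min-x is at 0; the stool's min-x is 0; gap = 0 mm.

A is a stool. B is a spool. The spool is on top of the stool. The gap from the spool to the stool's −x edge is 0 mm.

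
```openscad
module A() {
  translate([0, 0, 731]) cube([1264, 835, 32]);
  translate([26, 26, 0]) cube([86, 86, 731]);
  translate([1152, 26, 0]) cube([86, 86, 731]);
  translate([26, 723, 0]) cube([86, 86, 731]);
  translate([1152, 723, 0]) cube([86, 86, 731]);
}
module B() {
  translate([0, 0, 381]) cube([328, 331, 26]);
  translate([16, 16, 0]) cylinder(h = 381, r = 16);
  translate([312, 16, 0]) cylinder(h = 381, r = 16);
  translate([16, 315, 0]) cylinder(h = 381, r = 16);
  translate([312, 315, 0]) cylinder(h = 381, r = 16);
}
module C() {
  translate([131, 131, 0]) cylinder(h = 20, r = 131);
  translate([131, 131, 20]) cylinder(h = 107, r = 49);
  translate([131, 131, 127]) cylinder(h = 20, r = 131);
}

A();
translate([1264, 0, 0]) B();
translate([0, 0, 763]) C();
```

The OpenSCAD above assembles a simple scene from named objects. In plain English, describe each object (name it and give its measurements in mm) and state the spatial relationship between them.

A is a table with a 1264×835 mm rectangular top, 32 mm thick, top surface at z = 763 mm, supported by four 86×86 mm square legs, each inset 26 mm from the nearest pair of top edges, running from the floor.

B is a simple wooden stool: a rectangular seat 328 mm (x) by 331 mm (y), 26 mm thick, top face at z = 407 mm, on four round legs, each 32 mm in diameter. The legs rest on z = 0, each leg's axis is inset half a diameter from the nearest pair of seat edges (so the leg's bounding box is flush with the corner).

C is a spool: two coaxial disc flanges of radius 131 mm and thickness 20 mm, joined by a core cylinder of radius 49 mm and height 107 mm. The lower flange rests on z = 0 and the three cylinders share a vertical axis.

The stool is against the table's +x side, with their −y faces flush. The spool is on top of the table.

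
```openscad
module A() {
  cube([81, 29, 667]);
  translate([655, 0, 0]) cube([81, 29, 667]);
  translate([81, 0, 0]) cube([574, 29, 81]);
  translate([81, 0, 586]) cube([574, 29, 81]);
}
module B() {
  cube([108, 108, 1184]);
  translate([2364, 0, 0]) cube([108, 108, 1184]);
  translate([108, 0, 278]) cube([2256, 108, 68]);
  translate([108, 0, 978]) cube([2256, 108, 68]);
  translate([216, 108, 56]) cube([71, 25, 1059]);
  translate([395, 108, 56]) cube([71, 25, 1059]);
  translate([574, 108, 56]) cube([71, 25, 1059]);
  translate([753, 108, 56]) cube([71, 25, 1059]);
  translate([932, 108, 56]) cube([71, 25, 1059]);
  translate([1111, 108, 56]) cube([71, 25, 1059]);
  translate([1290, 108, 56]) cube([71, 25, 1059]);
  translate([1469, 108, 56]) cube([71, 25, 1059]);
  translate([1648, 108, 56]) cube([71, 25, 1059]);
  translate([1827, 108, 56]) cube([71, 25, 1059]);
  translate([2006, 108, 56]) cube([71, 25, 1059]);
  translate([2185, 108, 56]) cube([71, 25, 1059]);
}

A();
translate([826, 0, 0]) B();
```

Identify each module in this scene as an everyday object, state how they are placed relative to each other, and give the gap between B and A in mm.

The fence section's nearest face is 90 mm from the picture frame's +x face.

A is a picture frame. B is a fence section. The fence section is on the floor beside the picture frame on its +x side. The gap between the fence section and the picture frame is 90 mm.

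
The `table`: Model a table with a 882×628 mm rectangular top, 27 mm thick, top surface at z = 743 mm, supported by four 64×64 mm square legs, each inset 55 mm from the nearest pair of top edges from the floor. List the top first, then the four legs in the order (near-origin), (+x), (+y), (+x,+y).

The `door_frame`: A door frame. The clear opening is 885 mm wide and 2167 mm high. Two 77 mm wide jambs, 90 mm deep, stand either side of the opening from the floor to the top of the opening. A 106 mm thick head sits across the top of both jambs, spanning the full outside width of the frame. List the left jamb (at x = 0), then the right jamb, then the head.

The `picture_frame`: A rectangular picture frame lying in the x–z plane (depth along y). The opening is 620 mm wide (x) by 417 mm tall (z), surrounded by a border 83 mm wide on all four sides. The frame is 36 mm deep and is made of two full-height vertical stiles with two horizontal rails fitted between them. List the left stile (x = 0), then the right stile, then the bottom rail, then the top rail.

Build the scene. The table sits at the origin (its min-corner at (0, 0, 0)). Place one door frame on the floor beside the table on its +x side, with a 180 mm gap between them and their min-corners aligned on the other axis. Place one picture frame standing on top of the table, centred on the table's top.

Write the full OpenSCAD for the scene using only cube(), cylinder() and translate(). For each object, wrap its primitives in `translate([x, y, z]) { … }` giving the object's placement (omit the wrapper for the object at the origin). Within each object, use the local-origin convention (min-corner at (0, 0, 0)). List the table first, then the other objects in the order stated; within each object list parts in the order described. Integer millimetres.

translate([0, 0, 716]) cube([882, 628, 27]);
translate([55, 55, 0]) cube([64, 64, 716]);
translate([763, 55, 0]) cube([64, 64, 716]);
translate([55, 509, 0]) cube([64, 64, 716]);
translate([763, 509, 0]) cube([64, 64, 716]);
translate([1062, 0, 0]) {
  cube([77, 90, 2167]);
  translate([962, 0, 0]) cube([77, 90, 2167]);
  translate([0, 0, 2167]) cube([1039, 90, 106]);
}
translate([48, 296, 743]) {
  cube([83, 36, 583]);
  translate([703, 0, 0]) cube([83, 36, 583]);
  translate([83, 0, 0]) cube([620, 36, 83]);
  translate([83, 0, 500]) cube([620, 36, 83]);
}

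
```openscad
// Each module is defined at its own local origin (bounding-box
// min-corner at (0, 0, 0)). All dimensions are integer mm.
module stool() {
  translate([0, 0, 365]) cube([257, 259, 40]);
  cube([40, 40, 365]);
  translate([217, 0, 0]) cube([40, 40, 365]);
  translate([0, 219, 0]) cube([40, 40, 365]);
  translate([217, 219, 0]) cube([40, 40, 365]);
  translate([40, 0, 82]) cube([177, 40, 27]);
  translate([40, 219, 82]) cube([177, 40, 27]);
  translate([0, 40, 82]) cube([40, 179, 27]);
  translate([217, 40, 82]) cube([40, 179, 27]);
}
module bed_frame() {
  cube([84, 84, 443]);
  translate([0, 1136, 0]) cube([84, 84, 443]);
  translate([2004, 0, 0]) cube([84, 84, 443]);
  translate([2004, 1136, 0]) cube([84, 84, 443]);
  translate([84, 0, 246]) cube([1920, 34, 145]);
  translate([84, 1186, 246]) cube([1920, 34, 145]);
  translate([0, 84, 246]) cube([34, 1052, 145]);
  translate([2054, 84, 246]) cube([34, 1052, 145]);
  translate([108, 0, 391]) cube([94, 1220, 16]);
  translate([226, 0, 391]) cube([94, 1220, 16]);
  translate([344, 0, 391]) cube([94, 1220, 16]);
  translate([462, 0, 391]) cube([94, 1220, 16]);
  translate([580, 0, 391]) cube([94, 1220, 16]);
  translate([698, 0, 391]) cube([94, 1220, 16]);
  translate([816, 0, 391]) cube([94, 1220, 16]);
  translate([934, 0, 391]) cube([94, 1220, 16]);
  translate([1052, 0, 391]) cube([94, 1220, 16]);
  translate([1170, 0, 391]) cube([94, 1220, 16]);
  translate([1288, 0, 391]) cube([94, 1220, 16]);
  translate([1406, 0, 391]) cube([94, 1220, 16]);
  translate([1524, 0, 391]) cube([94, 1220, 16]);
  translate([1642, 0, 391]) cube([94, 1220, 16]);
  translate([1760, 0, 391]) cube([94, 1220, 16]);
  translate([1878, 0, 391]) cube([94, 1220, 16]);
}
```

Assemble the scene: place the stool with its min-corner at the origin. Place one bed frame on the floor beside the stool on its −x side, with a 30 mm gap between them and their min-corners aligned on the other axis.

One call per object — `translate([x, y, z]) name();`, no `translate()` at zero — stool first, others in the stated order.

stool();
translate([-2118, 0, 0]) bed_frame();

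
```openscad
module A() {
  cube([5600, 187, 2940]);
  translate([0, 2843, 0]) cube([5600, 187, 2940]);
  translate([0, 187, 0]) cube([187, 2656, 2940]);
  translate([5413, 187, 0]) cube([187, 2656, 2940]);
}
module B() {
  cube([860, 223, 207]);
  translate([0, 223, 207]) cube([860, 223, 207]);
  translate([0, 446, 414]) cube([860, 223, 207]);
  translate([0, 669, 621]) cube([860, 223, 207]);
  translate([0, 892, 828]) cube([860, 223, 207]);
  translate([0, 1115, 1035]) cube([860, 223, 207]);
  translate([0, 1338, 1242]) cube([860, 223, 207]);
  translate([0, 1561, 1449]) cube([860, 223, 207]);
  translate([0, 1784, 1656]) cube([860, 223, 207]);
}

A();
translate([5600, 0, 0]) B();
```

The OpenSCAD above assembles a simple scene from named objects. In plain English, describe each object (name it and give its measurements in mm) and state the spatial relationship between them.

A is the wall frame of a small rectangular building: four walls, each 2940 mm tall and 187 mm thick, enclosing a footprint 5600 mm (x) by 3030 mm (y) outside-to-outside, with no floor or roof. The front and back walls (the −y and +y sides) span the full width; the two side walls fit between them.

B is a run of 9 identical solid stair steps. Each tread is 860×223 mm and each step block is 207 mm high. Step 1 rests on the floor; step k is offset from step 1 by (k−1)×223 mm in y and (k−1)×207 mm in z.

The staircase is against the house frame's +x side, with their −y faces flush.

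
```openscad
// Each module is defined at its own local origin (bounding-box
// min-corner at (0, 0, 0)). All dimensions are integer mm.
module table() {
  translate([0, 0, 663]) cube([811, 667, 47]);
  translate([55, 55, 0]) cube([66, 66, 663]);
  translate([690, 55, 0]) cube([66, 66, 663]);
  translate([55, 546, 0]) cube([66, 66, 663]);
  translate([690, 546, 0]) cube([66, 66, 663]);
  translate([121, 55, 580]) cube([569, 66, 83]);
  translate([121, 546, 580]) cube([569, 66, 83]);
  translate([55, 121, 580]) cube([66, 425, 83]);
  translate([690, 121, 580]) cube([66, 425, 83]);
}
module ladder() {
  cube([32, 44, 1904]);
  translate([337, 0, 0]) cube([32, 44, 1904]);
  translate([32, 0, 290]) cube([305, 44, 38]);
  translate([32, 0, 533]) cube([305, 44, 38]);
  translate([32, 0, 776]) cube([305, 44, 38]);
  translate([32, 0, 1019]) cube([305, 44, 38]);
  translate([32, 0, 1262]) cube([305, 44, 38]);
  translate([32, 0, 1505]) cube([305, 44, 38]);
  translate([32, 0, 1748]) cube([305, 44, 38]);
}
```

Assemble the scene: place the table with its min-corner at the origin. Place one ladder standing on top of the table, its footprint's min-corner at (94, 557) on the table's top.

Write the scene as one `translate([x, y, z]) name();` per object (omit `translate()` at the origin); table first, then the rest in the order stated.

table();
translate([94, 557, 710]) ladder();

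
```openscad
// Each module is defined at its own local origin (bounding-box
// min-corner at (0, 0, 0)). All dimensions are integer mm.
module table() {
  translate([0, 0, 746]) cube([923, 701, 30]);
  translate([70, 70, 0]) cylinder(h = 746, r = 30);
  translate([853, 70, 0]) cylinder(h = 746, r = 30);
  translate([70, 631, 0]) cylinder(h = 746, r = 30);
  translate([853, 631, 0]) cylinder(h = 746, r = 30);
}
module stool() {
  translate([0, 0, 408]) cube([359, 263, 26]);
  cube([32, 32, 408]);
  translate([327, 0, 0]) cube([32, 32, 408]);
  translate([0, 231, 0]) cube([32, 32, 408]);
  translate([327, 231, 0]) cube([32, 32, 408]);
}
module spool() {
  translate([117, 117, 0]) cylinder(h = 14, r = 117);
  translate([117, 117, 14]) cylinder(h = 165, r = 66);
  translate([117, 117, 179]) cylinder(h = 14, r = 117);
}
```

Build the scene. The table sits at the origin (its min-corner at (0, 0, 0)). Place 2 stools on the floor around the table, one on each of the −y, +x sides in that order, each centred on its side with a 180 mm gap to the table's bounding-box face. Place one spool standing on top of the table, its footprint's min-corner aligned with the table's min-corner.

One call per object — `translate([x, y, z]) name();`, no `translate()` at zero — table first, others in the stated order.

table();
translate([282, -443, 0]) stool();
translate([1103, 219, 0]) stool();
translate([0, 0, 776]) spool();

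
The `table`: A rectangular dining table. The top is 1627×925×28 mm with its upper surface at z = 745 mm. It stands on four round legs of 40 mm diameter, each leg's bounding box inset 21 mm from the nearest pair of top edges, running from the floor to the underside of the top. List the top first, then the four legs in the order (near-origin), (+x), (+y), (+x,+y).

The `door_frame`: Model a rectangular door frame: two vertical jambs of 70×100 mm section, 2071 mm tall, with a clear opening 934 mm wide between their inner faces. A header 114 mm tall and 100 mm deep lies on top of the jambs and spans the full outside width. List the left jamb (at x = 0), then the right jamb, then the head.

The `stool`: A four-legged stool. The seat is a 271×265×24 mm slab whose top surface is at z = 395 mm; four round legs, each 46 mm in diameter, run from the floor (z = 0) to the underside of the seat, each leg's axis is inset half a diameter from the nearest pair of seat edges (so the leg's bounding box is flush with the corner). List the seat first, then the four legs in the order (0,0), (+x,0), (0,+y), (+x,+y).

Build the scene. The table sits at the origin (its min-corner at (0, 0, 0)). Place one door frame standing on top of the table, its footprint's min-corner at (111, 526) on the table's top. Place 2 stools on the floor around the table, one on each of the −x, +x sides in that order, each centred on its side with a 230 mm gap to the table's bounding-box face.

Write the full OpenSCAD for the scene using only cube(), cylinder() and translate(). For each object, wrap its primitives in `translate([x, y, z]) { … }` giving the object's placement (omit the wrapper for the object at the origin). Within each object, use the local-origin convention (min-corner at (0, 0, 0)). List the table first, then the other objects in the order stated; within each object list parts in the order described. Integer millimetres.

translate([0, 0, 717]) cube([1627, 925, 28]);
translate([41, 41, 0]) cylinder(h = 717, r = 20);
translate([1586, 41, 0]) cylinder(h = 717, r = 20);
translate([41, 884, 0]) cylinder(h = 717, r = 20);
translate([1586, 884, 0]) cylinder(h = 717, r = 20);
translate([111, 526, 745]) {
  cube([70, 100, 2071]);
  translate([1004, 0, 0]) cube([70, 100, 2071]);
  translate([0, 0, 2071]) cube([1074, 100, 114]);
}
translate([-501, 330, 0]) {
  translate([0, 0, 371]) cube([271, 265, 24]);
  translate([23, 23, 0]) cylinder(h = 371, r = 23);
  translate([248, 23, 0]) cylinder(h = 371, r = 23);
  translate([23, 242, 0]) cylinder(h = 371, r = 23);
  translate([248, 242, 0]) cylinder(h = 371, r = 23);
}
translate([1857, 330, 0]) {
  translate([0, 0, 371]) cube([271, 265, 24]);
  translate([23, 23, 0]) cylinder(h = 371, r = 23);
  translate([248, 23, 0]) cylinder(h = 371, r = 23);
  translate([23, 242, 0]) cylinder(h = 371, r = 23);
  translate([248, 242, 0]) cylinder(h = 371, r = 23);
}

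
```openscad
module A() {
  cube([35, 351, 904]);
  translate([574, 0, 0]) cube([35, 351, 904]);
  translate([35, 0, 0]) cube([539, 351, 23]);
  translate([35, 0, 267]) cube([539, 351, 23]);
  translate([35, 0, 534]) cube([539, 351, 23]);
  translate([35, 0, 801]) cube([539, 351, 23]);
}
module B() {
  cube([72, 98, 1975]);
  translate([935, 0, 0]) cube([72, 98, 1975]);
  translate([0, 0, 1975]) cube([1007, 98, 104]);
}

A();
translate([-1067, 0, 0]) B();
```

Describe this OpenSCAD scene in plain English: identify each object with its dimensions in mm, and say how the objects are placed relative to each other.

A is a bookshelf 609 mm wide overall, 351 mm deep and 904 mm tall. The two sides are 35 mm thick vertical panels. 4 horizontal shelves of 23 mm thickness span between the inner faces of the sides; the lowest shelf sits on the floor and shelves are stacked with a clear vertical gap of 244 mm between each pair.

B is a rectangular door frame: two vertical jambs of 72×98 mm section, 1975 mm tall, with a clear opening 863 mm wide between their inner faces. A header 104 mm tall and 98 mm deep lies on top of the jambs and spans the full outside width.

The door frame is on the floor beside the bookshelf on its −x side.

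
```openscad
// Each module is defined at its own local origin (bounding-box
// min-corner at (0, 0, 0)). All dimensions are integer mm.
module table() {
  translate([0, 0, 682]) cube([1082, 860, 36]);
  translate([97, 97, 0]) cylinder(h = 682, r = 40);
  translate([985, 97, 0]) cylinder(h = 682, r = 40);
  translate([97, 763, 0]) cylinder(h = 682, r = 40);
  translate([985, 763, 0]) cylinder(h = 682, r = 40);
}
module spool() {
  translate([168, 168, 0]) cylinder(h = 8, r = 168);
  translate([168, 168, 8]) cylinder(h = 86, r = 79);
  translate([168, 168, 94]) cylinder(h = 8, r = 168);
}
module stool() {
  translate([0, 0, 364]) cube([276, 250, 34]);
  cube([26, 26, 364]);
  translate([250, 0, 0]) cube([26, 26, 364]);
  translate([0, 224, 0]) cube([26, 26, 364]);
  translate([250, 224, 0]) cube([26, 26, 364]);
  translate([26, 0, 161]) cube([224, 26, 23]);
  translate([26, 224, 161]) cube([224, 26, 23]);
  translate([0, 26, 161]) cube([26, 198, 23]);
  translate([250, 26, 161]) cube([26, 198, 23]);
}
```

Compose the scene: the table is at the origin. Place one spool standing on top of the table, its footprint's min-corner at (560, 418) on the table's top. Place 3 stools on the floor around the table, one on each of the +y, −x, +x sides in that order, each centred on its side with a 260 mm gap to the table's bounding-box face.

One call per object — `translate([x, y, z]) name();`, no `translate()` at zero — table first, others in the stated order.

table();
translate([560, 418, 718]) spool();
translate([403, 1120, 0]) stool();
translate([-536, 305, 0]) stool();
translate([1342, 305, 0]) stool();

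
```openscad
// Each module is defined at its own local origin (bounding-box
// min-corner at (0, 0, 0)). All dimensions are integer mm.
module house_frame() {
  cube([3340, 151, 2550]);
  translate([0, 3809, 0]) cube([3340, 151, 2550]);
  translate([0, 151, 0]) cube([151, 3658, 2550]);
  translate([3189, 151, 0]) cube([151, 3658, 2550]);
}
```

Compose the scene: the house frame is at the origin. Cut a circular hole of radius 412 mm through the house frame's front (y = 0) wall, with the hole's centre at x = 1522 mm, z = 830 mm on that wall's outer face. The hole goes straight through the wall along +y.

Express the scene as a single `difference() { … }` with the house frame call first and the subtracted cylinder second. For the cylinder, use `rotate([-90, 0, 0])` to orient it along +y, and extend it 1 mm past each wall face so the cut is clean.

difference() {
  house_frame();
  translate([1522, -1, 830]) rotate([-90, 0, 0]) cylinder(h = 153, r = 412);
}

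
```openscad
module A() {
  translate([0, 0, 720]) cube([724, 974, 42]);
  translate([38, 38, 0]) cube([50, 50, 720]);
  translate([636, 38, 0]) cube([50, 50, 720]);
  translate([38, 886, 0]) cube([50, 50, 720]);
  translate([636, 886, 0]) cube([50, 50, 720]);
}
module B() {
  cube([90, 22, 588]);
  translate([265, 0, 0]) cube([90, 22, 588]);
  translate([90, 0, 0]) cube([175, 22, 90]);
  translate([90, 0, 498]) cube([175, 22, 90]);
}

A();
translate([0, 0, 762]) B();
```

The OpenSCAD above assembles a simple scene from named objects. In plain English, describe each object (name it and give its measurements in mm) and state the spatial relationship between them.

A is a rectangular dining table. The top is 724×974×42 mm with its upper surface at z = 762 mm. It stands on four 50×50 mm square legs, each inset 38 mm from the nearest pair of top edges, running from the floor to the underside of the top.

B is a picture frame with a 175×408 mm rectangular opening (x by z) and a uniform 90 mm border on every side. Frame depth is 22 mm along y. It is built from two vertical stiles running the full outside height and two horizontal rails spanning the gap between the stiles.

The picture frame is on top of the table.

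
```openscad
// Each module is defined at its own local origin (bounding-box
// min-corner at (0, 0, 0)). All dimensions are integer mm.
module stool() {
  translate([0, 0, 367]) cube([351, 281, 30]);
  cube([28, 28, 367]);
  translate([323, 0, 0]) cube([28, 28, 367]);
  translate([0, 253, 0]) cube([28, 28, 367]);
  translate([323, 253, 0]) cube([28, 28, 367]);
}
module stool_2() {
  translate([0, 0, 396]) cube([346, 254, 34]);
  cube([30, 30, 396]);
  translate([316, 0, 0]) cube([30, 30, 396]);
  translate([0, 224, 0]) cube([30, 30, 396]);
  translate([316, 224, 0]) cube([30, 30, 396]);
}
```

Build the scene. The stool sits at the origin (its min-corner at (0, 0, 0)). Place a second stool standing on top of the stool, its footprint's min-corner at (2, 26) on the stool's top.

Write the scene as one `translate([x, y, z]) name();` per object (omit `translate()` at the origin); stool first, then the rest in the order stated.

stool();
translate([2, 26, 397]) stool_2();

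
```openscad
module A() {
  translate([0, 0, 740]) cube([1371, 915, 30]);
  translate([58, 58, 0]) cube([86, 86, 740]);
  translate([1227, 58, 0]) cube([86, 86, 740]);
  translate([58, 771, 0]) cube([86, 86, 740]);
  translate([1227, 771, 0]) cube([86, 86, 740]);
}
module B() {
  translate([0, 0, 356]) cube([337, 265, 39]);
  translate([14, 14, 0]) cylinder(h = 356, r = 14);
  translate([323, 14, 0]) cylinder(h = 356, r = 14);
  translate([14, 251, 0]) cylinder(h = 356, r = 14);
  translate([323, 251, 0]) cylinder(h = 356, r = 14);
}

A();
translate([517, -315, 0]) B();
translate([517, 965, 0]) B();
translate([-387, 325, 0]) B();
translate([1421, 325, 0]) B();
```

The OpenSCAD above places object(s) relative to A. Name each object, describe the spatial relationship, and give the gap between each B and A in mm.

A is a table. B is a stool. Four stools sit around the table at the −y, +y, −x, +x sides. The gap between each stool and the table is 50 mm.

Each stool's nearest face is 50 mm from the table's bounding box.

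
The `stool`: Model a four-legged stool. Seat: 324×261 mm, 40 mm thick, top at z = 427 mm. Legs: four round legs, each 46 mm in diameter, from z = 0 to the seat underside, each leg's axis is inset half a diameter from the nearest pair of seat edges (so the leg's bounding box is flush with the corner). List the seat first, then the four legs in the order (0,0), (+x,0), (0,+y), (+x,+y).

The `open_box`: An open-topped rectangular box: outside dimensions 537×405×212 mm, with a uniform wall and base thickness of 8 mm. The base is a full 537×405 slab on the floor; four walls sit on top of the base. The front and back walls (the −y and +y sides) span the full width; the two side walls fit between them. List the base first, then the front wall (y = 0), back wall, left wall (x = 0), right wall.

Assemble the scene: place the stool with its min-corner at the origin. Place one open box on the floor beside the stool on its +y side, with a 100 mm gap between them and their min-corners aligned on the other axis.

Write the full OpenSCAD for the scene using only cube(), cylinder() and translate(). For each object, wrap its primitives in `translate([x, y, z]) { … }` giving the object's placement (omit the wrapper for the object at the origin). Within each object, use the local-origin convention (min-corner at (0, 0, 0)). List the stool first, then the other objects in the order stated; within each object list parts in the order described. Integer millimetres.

translate([0, 0, 387]) cube([324, 261, 40]);
translate([23, 23, 0]) cylinder(h = 387, r = 23);
translate([301, 23, 0]) cylinder(h = 387, r = 23);
translate([23, 238, 0]) cylinder(h = 387, r = 23);
translate([301, 238, 0]) cylinder(h = 387, r = 23);
translate([0, 361, 0]) {
  cube([537, 405, 8]);
  translate([0, 0, 8]) cube([537, 8, 204]);
  translate([0, 397, 8]) cube([537, 8, 204]);
  translate([0, 8, 8]) cube([8, 389, 204]);
  translate([529, 8, 8]) cube([8, 389, 204]);
}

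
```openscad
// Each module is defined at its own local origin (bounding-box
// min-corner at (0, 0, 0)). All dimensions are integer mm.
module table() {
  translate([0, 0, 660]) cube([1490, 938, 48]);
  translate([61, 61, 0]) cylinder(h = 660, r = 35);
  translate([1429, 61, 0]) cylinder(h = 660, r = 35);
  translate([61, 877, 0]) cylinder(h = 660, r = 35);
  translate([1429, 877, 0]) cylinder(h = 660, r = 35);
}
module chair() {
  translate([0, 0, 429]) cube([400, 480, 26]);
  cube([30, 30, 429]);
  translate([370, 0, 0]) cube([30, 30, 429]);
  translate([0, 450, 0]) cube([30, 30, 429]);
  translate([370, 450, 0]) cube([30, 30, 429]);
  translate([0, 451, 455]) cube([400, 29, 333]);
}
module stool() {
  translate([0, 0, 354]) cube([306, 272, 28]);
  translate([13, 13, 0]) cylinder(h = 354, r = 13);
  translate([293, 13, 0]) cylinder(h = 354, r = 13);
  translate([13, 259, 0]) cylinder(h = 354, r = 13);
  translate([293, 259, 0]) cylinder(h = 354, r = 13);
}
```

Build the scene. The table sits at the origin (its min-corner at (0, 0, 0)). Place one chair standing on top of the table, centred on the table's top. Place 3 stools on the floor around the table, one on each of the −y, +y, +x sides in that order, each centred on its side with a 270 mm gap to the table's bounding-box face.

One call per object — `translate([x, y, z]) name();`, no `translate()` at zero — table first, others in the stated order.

table();
translate([545, 229, 708]) chair();
translate([592, -542, 0]) stool();
translate([592, 1208, 0]) stool();
translate([1760, 333, 0]) stool();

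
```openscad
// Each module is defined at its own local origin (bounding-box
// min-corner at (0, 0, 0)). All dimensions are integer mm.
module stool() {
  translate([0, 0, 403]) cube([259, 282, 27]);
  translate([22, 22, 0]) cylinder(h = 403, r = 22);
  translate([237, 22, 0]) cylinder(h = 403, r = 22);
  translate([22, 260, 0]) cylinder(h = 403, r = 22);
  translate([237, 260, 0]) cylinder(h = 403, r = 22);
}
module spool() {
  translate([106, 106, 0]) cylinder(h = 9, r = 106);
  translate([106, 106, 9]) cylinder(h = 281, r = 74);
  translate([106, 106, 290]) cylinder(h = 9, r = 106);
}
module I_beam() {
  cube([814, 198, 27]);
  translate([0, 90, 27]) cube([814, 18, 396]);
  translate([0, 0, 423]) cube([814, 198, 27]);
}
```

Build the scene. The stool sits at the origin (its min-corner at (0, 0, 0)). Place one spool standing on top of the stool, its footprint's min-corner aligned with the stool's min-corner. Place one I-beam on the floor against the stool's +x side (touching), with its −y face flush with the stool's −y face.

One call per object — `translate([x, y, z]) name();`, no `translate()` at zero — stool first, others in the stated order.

stool();
translate([0, 0, 430]) spool();
translate([259, 0, 0]) I_beam();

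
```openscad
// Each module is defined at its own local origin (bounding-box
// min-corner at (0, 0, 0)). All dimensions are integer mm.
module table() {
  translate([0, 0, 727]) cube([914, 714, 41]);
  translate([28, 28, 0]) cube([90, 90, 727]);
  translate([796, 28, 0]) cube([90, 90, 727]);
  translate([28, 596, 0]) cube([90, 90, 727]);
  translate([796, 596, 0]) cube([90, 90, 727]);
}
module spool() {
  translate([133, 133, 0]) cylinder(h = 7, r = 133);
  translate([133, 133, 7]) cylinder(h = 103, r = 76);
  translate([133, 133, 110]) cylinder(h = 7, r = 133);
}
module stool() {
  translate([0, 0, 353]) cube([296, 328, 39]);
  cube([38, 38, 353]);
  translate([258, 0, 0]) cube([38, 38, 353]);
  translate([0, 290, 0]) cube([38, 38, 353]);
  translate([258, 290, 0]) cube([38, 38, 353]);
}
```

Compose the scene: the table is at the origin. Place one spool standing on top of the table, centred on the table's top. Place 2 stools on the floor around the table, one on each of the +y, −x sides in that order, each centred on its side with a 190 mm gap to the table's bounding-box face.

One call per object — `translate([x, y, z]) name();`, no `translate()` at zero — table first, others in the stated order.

table();
translate([324, 224, 768]) spool();
translate([309, 904, 0]) stool();
translate([-486, 193, 0]) stool();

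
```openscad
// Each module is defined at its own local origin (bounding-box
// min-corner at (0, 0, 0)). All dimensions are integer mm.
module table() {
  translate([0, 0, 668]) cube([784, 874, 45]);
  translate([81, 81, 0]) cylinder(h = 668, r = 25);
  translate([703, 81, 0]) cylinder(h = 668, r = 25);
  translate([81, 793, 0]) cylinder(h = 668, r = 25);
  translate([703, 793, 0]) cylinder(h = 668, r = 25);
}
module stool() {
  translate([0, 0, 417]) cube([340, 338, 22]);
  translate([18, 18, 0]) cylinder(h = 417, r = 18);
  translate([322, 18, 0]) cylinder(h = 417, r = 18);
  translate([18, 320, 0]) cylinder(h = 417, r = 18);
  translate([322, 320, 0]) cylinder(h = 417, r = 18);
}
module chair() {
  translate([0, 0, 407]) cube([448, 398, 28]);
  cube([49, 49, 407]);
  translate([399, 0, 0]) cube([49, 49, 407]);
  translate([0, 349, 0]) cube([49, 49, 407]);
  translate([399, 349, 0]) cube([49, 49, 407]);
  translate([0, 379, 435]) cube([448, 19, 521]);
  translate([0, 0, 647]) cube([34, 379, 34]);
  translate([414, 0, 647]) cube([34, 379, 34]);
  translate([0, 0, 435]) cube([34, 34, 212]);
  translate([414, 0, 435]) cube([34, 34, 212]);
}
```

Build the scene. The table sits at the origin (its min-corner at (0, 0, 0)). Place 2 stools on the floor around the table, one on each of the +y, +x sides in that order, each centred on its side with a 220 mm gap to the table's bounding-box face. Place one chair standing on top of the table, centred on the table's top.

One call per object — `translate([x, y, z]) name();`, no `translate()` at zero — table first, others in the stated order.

table();
translate([222, 1094, 0]) stool();
translate([1004, 268, 0]) stool();
translate([168, 238, 713]) chair();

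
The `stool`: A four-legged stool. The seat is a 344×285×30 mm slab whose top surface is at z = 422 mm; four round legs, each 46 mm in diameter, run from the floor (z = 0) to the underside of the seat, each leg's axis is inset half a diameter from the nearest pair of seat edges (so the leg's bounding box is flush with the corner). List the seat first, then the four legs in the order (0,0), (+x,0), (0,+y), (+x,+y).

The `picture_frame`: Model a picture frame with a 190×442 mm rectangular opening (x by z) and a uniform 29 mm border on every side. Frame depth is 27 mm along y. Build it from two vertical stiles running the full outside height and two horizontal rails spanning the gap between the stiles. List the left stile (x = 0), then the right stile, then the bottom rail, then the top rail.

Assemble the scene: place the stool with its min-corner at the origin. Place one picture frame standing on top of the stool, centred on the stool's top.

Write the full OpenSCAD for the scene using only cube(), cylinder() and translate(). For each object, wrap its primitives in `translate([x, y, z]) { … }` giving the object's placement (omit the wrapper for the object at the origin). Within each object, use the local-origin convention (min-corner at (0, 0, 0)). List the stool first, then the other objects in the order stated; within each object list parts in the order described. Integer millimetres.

translate([0, 0, 392]) cube([344, 285, 30]);
translate([23, 23, 0]) cylinder(h = 392, r = 23);
translate([321, 23, 0]) cylinder(h = 392, r = 23);
translate([23, 262, 0]) cylinder(h = 392, r = 23);
translate([321, 262, 0]) cylinder(h = 392, r = 23);
translate([48, 129, 422]) {
  cube([29, 27, 500]);
  translate([219, 0, 0]) cube([29, 27, 500]);
  translate([29, 0, 0]) cube([190, 27, 29]);
  translate([29, 0, 471]) cube([190, 27, 29]);
}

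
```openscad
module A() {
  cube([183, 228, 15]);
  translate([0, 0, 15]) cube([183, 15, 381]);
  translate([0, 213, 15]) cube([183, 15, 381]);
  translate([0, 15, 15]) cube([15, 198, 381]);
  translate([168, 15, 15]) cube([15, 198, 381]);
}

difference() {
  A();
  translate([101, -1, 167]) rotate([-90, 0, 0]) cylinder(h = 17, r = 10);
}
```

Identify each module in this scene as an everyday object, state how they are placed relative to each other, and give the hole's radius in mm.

The subtracted cylinder has r = 10 mm.

A is an open box. The open box has a circular hole through its front wall. The hole's radius is 10 mm.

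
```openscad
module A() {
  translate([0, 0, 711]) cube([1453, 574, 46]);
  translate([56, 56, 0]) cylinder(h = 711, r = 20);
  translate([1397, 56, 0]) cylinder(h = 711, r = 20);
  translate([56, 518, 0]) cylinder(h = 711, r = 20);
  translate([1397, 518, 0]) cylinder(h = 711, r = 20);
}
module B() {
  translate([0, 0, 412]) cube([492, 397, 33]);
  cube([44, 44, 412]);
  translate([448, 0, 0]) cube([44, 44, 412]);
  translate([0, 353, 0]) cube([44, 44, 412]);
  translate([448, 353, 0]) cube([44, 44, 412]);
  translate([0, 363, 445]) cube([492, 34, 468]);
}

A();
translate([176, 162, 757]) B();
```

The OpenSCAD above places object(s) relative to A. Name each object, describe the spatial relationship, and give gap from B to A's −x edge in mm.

A is a table. B is a chair. The chair is on top of the table. The gap from the chair to the table's −x edge is 176 mm.

The chair's min-x is at 176; the table's min-x is 0; gap = 176 mm.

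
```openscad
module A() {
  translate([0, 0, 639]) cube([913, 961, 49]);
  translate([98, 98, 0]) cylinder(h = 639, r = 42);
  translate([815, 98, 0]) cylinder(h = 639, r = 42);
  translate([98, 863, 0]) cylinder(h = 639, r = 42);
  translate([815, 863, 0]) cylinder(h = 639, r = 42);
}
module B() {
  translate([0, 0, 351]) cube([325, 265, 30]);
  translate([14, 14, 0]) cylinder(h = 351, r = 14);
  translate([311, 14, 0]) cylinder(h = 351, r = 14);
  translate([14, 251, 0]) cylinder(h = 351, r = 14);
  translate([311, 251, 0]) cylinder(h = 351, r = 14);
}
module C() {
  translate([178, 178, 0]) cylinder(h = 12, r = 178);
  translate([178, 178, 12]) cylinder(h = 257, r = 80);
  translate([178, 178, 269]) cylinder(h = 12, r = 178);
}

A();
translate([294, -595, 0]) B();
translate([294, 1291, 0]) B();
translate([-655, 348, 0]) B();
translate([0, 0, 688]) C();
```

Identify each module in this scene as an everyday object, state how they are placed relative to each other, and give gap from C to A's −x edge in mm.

A is a table. B is a stool. C is a spool. Three stools sit around the table at the −y, +y, −x sides. The spool is on top of the table. The gap from the spool to the table's −x edge is 0 mm.

The spool's min-x is at 0; the table's min-x is 0; gap = 0 mm.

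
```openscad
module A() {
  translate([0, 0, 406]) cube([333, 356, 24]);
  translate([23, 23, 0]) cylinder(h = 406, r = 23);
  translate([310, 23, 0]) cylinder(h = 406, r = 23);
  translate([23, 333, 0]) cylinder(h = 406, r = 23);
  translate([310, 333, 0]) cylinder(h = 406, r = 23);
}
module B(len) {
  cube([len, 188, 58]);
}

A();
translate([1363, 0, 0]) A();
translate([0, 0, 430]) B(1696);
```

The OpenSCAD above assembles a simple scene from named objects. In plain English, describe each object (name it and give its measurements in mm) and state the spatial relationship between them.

A is a simple wooden stool: a rectangular seat 333 mm (x) by 356 mm (y), 24 mm thick, top face at z = 430 mm, on four round legs, each 46 mm in diameter. The legs rest on z = 0, each leg's axis is inset half a diameter from the nearest pair of seat edges (so the leg's bounding box is flush with the corner).

B is a rectangular beam 1696 mm long (x), 188 mm deep (y), 58 mm thick (z).

The beam spans the tops of two stools placed 1030 mm apart, resting at z = 430 mm.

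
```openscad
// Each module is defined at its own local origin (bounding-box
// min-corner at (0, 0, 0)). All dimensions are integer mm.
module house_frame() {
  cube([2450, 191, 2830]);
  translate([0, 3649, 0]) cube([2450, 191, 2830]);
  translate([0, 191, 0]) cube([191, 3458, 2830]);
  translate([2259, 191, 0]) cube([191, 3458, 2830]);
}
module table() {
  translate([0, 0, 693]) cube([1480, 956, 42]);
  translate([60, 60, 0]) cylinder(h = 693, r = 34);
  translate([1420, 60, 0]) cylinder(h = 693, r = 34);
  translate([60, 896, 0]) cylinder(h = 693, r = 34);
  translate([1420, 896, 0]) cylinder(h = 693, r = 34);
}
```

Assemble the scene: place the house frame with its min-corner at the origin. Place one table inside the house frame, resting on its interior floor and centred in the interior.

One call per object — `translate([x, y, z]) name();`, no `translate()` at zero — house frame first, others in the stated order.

house_frame();
translate([485, 1442, 0]) table();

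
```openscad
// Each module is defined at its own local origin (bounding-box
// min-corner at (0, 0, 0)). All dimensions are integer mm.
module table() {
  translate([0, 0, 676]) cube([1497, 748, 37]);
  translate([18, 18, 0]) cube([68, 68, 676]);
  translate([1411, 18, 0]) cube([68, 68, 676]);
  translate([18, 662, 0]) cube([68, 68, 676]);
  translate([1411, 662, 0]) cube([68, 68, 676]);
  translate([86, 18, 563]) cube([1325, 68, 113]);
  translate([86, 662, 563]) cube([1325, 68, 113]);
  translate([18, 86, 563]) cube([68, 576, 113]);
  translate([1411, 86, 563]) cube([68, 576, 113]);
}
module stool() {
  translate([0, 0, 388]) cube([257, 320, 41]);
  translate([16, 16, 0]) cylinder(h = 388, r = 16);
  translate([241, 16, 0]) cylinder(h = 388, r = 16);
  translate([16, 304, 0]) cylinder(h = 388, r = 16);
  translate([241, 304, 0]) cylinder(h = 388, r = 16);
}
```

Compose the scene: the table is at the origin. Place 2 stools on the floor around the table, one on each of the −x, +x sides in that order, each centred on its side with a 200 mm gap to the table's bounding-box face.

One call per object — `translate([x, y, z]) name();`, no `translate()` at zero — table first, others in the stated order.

table();
translate([-457, 214, 0]) stool();
translate([1697, 214, 0]) stool();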